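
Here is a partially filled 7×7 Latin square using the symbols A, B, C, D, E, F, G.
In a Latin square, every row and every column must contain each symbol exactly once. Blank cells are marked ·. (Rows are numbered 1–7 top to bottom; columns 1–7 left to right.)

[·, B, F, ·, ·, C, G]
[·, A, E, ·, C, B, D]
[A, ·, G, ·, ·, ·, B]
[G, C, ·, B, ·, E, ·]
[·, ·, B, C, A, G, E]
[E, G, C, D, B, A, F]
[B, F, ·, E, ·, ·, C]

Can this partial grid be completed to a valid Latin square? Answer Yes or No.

No

Row 1, column 1: row 1 has {B, C, F, G} and column 1 has {A, B, E, G}, so it must be D.
Row 1, column 4: row 1 has {B, C, D, F, G} and column 4 has {B, C, D, E}, so it must be A.
Row 1, column 5: row 1 has {A, B, C, D, F, G} and column 5 has {A, B, C}, so it must be E.
Row 2, column 1: row 2 has {A, B, C, D, E} and column 1 has {A, B, D, E, G}, so it must be F.
Now row 5, column 1: row 5 together with column 1 already contain {A, B, C, D, E, F, G} — every symbol — so nothing can go there. The grid has no valid completion.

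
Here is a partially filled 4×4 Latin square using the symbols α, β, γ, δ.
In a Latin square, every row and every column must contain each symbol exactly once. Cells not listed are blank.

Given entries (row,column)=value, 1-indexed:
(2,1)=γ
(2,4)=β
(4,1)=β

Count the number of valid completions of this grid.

Row 1, column 1: eliminating its row and column leaves {α, δ}.
Row 1, column 2: eliminating its row and column leaves {α, β, γ, δ}.
Row 1, column 3: eliminating its row and column leaves {α, β, γ, δ}.
Row 1, column 4: eliminating its row and column leaves {α, γ, δ}.
Row 2, column 2: eliminating its row and column leaves {α, δ}.
Row 2, column 3: eliminating its row and column leaves {α, δ}.
Row 3, column 1: eliminating its row and column leaves {α, δ}.
Row 3, column 2: eliminating its row and column leaves {α, β, γ, δ}.
Row 3, column 3: eliminating its row and column leaves {α, β, γ, δ}.
Row 3, column 4: eliminating its row and column leaves {α, γ, δ}.
Row 4, column 2: eliminating its row and column leaves {α, γ, δ}.
Row 4, column 3: eliminating its row and column leaves {α, γ, δ}.
Row 4, column 4: eliminating its row and column leaves {α, γ, δ}.
Enumerating the assignments across these blanks that avoid any row or column repeat gives 16 completions.

16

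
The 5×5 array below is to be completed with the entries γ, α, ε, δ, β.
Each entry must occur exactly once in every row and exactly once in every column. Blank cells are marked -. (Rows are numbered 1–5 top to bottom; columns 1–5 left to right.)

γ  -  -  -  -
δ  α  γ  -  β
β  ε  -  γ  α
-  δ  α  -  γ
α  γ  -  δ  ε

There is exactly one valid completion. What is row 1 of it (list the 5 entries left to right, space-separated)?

Row 1, column 2: row 1 has {γ} and column 2 has {γ, α, ε, δ}, leaving only β.
Row 1, column 5: row 1 has {γ, β} and column 5 has {γ, α, ε, β}, leaving only δ.
Row 1, column 3: row 1 has {γ, δ, β} and column 3 has {γ, α}, leaving only ε.
Row 1, column 4: row 1 has {γ, ε, δ, β} and column 4 has {γ, δ}, leaving only α.
So row 1 reads: γ β ε α δ.

γ β ε α δ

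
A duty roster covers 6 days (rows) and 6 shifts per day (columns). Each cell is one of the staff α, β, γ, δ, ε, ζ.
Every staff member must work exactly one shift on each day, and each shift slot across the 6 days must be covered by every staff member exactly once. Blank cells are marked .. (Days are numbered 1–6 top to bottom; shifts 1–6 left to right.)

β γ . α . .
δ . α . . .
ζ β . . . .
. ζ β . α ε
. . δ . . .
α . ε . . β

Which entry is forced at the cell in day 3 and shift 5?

Day 1, shift 3: day 1 has {α, β, γ} and shift 3 has {α, β, δ, ε}, leaving only ζ.
Day 1, shift 6: day 1 has {α, β, γ, ζ} and shift 6 has {β, ε}, leaving only δ.
Day 1, shift 5: day 1 has {α, β, γ, δ, ζ} and shift 5 has {α}, leaving only ε.
Day 2, shift 2: day 2 has {α, δ} and shift 2 has {β, γ, ζ}, leaving only ε.
Day 3, shift 3: day 3 has {β, ζ} and shift 3 has {α, β, δ, ε, ζ}, leaving only γ.
Day 3 already has {β, γ, ζ} and shift 5 already has {α, ε}, so day 3, shift 5 must be δ.

δ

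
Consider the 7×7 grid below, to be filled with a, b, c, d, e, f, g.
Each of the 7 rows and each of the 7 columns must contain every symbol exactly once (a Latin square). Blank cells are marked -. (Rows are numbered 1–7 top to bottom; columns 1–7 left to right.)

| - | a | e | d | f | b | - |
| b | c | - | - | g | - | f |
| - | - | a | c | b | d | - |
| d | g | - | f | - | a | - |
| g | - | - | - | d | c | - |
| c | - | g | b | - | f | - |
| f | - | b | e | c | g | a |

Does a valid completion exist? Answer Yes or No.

Row 1, column 1: row 1 together with column 1 already contain {a, b, c, d, e, f, g} — every symbol — so nothing can go there. The grid has no valid completion.

No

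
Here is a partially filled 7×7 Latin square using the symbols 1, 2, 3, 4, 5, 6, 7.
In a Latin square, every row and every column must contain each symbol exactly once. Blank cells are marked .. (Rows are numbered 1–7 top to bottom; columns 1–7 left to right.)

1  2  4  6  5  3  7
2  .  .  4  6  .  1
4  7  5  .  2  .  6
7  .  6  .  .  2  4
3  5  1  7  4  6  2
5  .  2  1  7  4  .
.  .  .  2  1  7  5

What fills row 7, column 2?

4

Row 2, column 2: row 2 has {1, 2, 4, 6} and column 2 has {2, 5, 7}, leaving only 3.
Row 2, column 3: row 2 has {1, 2, 3, 4, 6} and column 3 has {1, 2, 4, 5, 6}, leaving only 7.
Row 2, column 6: row 2 has {1, 2, 3, 4, 6, 7} and column 6 has {2, 3, 4, 6, 7}, leaving only 5.
Row 3, column 4: row 3 has {2, 4, 5, 6, 7} and column 4 has {1, 2, 4, 6, 7}, leaving only 3.
Row 3, column 6: row 3 has {2, 3, 4, 5, 6, 7} and column 6 has {2, 3, 4, 5, 6, 7}, leaving only 1.
Row 4, column 2: row 4 has {2, 4, 6, 7} and column 2 has {2, 3, 5, 7}, leaving only 1.
Row 4, column 4: row 4 has {1, 2, 4, 6, 7} and column 4 has {1, 2, 3, 4, 6, 7}, leaving only 5.
Row 4, column 5: row 4 has {1, 2, 4, 5, 6, 7} and column 5 has {1, 2, 4, 5, 6, 7}, leaving only 3.
Row 6, column 2: row 6 has {1, 2, 4, 5, 7} and column 2 has {1, 2, 3, 5, 7}, leaving only 6.
Row 7 already has {1, 2, 5, 7} and column 2 already has {1, 2, 3, 5, 6, 7}, so row 7, column 2 must be 4.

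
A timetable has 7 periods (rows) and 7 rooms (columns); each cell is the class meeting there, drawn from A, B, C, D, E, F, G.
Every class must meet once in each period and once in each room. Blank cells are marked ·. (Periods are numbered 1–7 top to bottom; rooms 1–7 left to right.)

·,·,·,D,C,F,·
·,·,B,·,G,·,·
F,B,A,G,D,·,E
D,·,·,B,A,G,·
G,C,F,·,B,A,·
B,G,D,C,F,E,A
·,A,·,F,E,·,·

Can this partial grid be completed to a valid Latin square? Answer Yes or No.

No

Period 1, room 2: period 1 has {C, D, F} and room 2 has {A, B, C, G}, so it must be E.
Period 1, room 1: period 1 has {C, D, E, F} and room 1 has {B, D, F, G}, so it must be A.
Period 1, room 3: period 1 has {A, C, D, E, F} and room 3 has {A, B, D, F}, so it must be G.
Period 1, room 7: period 1 has {A, C, D, E, F, G} and room 7 has {A, E}, so it must be B.
Period 3, room 6: period 3 has {A, B, D, E, F, G} and room 6 has {A, E, F, G}, so it must be C.
Period 2, room 6: period 2 has {B, G} and room 6 has {A, C, E, F, G}, so it must be D.
Period 2, room 2: period 2 has {B, D, G} and room 2 has {A, B, C, E, G}, so it must be F.
Now period 4, room 2: period 4 together with room 2 already contain {A, B, C, D, E, F, G} — every symbol — so nothing can go there. The grid has no valid completion.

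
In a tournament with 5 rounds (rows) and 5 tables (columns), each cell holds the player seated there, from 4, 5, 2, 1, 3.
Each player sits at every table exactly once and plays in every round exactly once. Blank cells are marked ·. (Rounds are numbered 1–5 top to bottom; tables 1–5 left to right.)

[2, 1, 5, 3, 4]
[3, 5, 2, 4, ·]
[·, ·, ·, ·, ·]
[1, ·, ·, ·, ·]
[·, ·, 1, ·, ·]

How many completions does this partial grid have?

6

Round 2, table 5: eliminating its round and table leaves {1}.
Round 3, table 1: eliminating its round and table leaves {4, 5}.
Round 3, table 2: eliminating its round and table leaves {4, 2, 3}.
Round 3, table 3: eliminating its round and table leaves {4, 3}.
Round 3, table 4: eliminating its round and table leaves {5, 2, 1}.
Round 3, table 5: eliminating its round and table leaves {5, 2, 1, 3}.
Round 4, table 2: eliminating its round and table leaves {4, 2, 3}.
Round 4, table 3: eliminating its round and table leaves {4, 3}.
Round 4, table 4: eliminating its round and table leaves {5, 2}.
Round 4, table 5: eliminating its round and table leaves {5, 2, 3}.
Round 5, table 1: eliminating its round and table leaves {4, 5}.
Round 5, table 2: eliminating its round and table leaves {4, 2, 3}.
Round 5, table 4: eliminating its round and table leaves {5, 2}.
Round 5, table 5: eliminating its round and table leaves {5, 2, 3}.
Enumerating the assignments across these blanks that avoid any round or table repeat gives 6 completions.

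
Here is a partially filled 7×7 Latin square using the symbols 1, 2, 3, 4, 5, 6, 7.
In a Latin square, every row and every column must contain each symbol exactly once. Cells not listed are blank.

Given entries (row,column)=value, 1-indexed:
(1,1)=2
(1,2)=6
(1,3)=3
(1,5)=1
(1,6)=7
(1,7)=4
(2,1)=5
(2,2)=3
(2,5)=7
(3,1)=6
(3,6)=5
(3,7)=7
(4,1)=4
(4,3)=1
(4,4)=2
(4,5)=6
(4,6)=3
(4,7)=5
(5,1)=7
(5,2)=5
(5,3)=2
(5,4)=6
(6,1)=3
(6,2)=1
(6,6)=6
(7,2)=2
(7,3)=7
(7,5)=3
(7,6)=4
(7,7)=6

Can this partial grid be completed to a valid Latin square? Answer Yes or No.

No

Row 1, column 4: row 1 has {1, 2, 3, 4, 6, 7} and column 4 has {2, 6}, so it must be 5.
Row 3, column 2: row 3 has {5, 6, 7} and column 2 has {1, 2, 3, 5, 6}, so it must be 4.
Now row 3, column 3: row 3 together with column 3 already contain {1, 2, 3, 4, 5, 6, 7} — every symbol — so nothing can go there. The grid has no valid completion.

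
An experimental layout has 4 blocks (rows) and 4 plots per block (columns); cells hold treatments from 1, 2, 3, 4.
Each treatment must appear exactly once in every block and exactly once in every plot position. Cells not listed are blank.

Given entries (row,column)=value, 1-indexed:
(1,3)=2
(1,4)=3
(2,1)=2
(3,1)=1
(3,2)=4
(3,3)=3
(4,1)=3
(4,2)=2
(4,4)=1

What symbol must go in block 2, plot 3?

1

Block 1, plot 1: block 1 has {2, 3} and plot 1 has {1, 2, 3}, leaving only 4.
Block 1, plot 2: block 1 has {2, 3, 4} and plot 2 has {2, 4}, leaving only 1.
Block 2, plot 2: block 2 has {2} and plot 2 has {1, 2, 4}, leaving only 3.
Block 2, plot 4: block 2 has {2, 3} and plot 4 has {1, 3}, leaving only 4.
Block 2 already has {2, 3, 4} and plot 3 already has {2, 3}, so block 2, plot 3 must be 1.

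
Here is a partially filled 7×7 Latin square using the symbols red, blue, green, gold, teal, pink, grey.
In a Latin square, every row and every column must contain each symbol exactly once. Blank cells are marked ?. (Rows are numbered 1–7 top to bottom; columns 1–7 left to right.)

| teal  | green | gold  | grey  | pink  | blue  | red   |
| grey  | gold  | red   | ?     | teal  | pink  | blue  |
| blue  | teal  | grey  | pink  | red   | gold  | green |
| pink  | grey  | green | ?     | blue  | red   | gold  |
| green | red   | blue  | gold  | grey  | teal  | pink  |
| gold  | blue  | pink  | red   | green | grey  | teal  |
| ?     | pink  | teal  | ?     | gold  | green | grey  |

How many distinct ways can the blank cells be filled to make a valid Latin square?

1

Row 2, column 4: eliminating its row and column leaves {green}.
Row 4, column 4: eliminating its row and column leaves {teal}.
Row 7, column 1: eliminating its row and column leaves {red}.
Row 7, column 4: eliminating its row and column leaves {blue}.
Only one assignment across all blanks avoids any row or column repeat, giving 1 completion.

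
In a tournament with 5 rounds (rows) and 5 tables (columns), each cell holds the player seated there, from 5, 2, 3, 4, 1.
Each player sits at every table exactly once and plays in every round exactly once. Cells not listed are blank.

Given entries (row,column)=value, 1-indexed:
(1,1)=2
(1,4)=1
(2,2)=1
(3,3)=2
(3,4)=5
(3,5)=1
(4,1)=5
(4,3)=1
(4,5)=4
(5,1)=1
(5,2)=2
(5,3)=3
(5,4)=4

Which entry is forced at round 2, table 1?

Round 4, table 2: round 4 has {5, 4, 1} and table 2 has {2, 1}, leaving only 3.
Round 3, table 2: round 3 has {5, 2, 1} and table 2 has {2, 3, 1}, leaving only 4.
Round 1, table 2: round 1 has {2, 1} and table 2 has {2, 3, 4, 1}, leaving only 5.
Round 1, table 3: round 1 has {5, 2, 1} and table 3 has {2, 3, 1}, leaving only 4.
Round 1, table 5: round 1 has {5, 2, 4, 1} and table 5 has {4, 1}, leaving only 3.
Round 2, table 3: round 2 has {1} and table 3 has {2, 3, 4, 1}, leaving only 5.
Round 2, table 5: round 2 has {5, 1} and table 5 has {3, 4, 1}, leaving only 2.
Round 2, table 4: round 2 has {5, 2, 1} and table 4 has {5, 4, 1}, leaving only 3.
Round 2 already has {5, 2, 3, 1} and table 1 already has {5, 2, 1}, so round 2, table 1 must be 4.

4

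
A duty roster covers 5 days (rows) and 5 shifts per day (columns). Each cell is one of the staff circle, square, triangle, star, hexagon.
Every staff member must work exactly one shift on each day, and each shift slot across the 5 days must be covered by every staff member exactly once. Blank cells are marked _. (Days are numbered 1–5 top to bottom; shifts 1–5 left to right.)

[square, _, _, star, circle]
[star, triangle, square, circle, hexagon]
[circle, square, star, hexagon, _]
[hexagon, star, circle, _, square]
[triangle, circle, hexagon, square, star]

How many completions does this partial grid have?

Day 1, shift 2: eliminating its day and shift leaves {hexagon}.
Day 1, shift 3: eliminating its day and shift leaves {triangle}.
Day 3, shift 5: eliminating its day and shift leaves {triangle}.
Day 4, shift 4: eliminating its day and shift leaves {triangle}.
Only one assignment across all blanks avoids any day or shift repeat, giving 1 completion.

1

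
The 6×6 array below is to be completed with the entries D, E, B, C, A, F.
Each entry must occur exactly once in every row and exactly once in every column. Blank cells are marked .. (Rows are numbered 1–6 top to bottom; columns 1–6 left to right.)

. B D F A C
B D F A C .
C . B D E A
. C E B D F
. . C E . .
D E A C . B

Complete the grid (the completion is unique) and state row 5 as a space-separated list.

F A C E B D

Row 5, column 6: row 5 has {E, C} and column 6 has {B, C, A, F}, leaving only D.
Row 1, column 1: row 1 has {D, B, C, A, F} and column 1 has {D, B, C}, leaving only E.
Row 2, column 6: row 2 has {D, B, C, A, F} and column 6 has {D, B, C, A, F}, leaving only E.
Row 3, column 2: row 3 has {D, E, B, C, A} and column 2 has {D, E, B, C}, leaving only F.
Row 5, column 2: row 5 has {D, E, C} and column 2 has {D, E, B, C, F}, leaving only A.
Row 5, column 1: row 5 has {D, E, C, A} and column 1 has {D, E, B, C}, leaving only F.
Row 5, column 5: row 5 has {D, E, C, A, F} and column 5 has {D, E, C, A}, leaving only B.
So row 5 reads: F A C E B D.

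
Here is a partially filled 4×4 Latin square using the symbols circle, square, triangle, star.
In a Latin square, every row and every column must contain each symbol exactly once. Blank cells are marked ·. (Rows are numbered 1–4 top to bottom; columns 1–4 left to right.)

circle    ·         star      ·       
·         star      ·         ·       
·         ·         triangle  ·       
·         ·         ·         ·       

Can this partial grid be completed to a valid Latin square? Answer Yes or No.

No row or column among the givens repeats a symbol, and propagating forced cells runs into no contradiction.
One valid completion exists (for instance, circle square star triangle / triangle star square circle / star circle triangle square / square triangle circle star).

Yes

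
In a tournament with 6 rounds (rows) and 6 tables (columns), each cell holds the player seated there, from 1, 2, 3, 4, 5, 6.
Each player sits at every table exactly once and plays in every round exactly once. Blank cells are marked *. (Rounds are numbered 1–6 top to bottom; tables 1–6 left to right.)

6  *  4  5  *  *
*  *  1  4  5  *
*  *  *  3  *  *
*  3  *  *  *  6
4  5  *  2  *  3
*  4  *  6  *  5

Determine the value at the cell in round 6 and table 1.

Round 2, table 6: round 2 has {1, 4, 5} and table 6 has {3, 5, 6}, leaving only 2.
Round 1, table 6: round 1 has {4, 5, 6} and table 6 has {2, 3, 5, 6}, leaving only 1.
Round 1, table 2: round 1 has {1, 4, 5, 6} and table 2 has {3, 4, 5}, leaving only 2.
Round 1, table 5: round 1 has {1, 2, 4, 5, 6} and table 5 has {5}, leaving only 3.
Round 2, table 1: round 2 has {1, 2, 4, 5} and table 1 has {4, 6}, leaving only 3.
Round 2, table 2: round 2 has {1, 2, 3, 4, 5} and table 2 has {2, 3, 4, 5}, leaving only 6.
Round 3, table 2: round 3 has {3} and table 2 has {2, 3, 4, 5, 6}, leaving only 1.
Round 3, table 6: round 3 has {1, 3} and table 6 has {1, 2, 3, 5, 6}, leaving only 4.
Round 4, table 4: round 4 has {3, 6} and table 4 has {2, 3, 4, 5, 6}, leaving only 1.
Round 5, table 3: round 5 has {2, 3, 4, 5} and table 3 has {1, 4}, leaving only 6.
Round 5, table 5: round 5 has {2, 3, 4, 5, 6} and table 5 has {3, 5}, leaving only 1.
Round 6, table 5: round 6 has {4, 5, 6} and table 5 has {1, 3, 5}, leaving only 2.
Round 6 already has {2, 4, 5, 6} and table 1 already has {3, 4, 6}, so round 6, table 1 must be 1.

1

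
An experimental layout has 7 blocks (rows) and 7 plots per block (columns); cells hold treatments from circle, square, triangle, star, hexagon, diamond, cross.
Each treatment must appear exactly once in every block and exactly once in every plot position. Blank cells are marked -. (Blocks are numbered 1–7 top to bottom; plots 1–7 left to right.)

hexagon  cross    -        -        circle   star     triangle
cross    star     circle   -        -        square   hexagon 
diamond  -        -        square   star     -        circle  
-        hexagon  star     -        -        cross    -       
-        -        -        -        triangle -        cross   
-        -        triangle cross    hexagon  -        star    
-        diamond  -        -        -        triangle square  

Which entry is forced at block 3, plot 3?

cross

Block 1, plot 4: block 1 has {circle, triangle, star, hexagon, cross} and plot 4 has {square, cross}, leaving only diamond.
Block 1, plot 3: block 1 has {circle, triangle, star, hexagon, diamond, cross} and plot 3 has {circle, triangle, star}, leaving only square.
Block 2, plot 4: block 2 has {circle, square, star, hexagon, cross} and plot 4 has {square, diamond, cross}, leaving only triangle.
Block 2, plot 5: block 2 has {circle, square, triangle, star, hexagon, cross} and plot 5 has {circle, triangle, star, hexagon}, leaving only diamond.
Block 3, plot 2: block 3 has {circle, square, star, diamond} and plot 2 has {star, hexagon, diamond, cross}, leaving only triangle.
Block 3, plot 6: block 3 has {circle, square, triangle, star, diamond} and plot 6 has {square, triangle, star, cross}, leaving only hexagon.
Block 3 already has {circle, square, triangle, star, hexagon, diamond} and plot 3 already has {circle, square, triangle, star}, so block 3, plot 3 must be cross.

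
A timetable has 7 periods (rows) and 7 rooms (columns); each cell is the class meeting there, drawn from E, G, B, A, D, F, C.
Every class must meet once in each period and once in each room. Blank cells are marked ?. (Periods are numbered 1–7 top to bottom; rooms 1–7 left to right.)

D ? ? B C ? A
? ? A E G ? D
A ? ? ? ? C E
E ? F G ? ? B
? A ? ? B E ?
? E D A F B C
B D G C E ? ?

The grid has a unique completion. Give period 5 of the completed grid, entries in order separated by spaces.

F A C D B E G

Period 5, room 3: period 5 has {E, B, A} and room 3 has {G, A, D, F}, leaving only C.
Period 1, room 3: period 1 has {B, A, D, C} and room 3 has {G, A, D, F, C}, leaving only E.
Period 2, room 6: period 2 has {E, G, A, D} and room 6 has {E, B, C}, leaving only F.
Period 1, room 6: period 1 has {E, B, A, D, C} and room 6 has {E, B, F, C}, leaving only G.
Period 1, room 2: period 1 has {E, G, B, A, D, C} and room 2 has {E, A, D}, leaving only F.
Period 2, room 1: period 2 has {E, G, A, D, F} and room 1 has {E, B, A, D}, leaving only C.
Period 2, room 2: period 2 has {E, G, A, D, F, C} and room 2 has {E, A, D, F}, leaving only B.
Period 3, room 2: period 3 has {E, A, C} and room 2 has {E, B, A, D, F}, leaving only G.
Period 3, room 3: period 3 has {E, G, A, C} and room 3 has {E, G, A, D, F, C}, leaving only B.
Period 3, room 5: period 3 has {E, G, B, A, C} and room 5 has {E, G, B, F, C}, leaving only D.
Period 3, room 4: period 3 has {E, G, B, A, D, C} and room 4 has {E, G, B, A, C}, leaving only F.
Period 5, room 4: period 5 has {E, B, A, C} and room 4 has {E, G, B, A, F, C}, leaving only D.
Period 4, room 2: period 4 has {E, G, B, F} and room 2 has {E, G, B, A, D, F}, leaving only C.
Period 4, room 5: period 4 has {E, G, B, F, C} and room 5 has {E, G, B, D, F, C}, leaving only A.
Period 4, room 6: period 4 has {E, G, B, A, F, C} and room 6 has {E, G, B, F, C}, leaving only D.
Period 6, room 1: period 6 has {E, B, A, D, F, C} and room 1 has {E, B, A, D, C}, leaving only G.
Period 5, room 1: period 5 has {E, B, A, D, C} and room 1 has {E, G, B, A, D, C}, leaving only F.
Period 5, room 7: period 5 has {E, B, A, D, F, C} and room 7 has {E, B, A, D, C}, leaving only G.
So period 5 reads: F A C D B E G.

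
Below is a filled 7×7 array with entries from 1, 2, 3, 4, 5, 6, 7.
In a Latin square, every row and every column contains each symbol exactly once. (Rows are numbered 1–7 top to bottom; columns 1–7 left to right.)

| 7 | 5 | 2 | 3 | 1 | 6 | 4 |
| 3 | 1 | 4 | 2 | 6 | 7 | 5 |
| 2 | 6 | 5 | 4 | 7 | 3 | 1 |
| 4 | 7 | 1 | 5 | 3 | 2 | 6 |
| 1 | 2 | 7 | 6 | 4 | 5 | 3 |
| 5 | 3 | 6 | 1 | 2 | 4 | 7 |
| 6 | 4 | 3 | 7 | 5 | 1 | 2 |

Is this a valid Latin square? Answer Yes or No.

Each row is a permutation of the 7 symbols, and so is each column.

Yes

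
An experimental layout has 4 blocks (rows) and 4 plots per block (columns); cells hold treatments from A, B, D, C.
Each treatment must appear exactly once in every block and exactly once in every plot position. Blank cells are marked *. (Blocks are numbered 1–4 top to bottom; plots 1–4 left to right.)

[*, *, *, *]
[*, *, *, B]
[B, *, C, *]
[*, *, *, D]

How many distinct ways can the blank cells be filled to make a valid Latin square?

Block 1, plot 1: eliminating its block and plot leaves {A, D, C}.
Block 1, plot 2: eliminating its block and plot leaves {A, B, D, C}.
Block 1, plot 3: eliminating its block and plot leaves {A, B, D}.
Block 1, plot 4: eliminating its block and plot leaves {A, C}.
Block 2, plot 1: eliminating its block and plot leaves {A, D, C}.
Block 2, plot 2: eliminating its block and plot leaves {A, D, C}.
Block 2, plot 3: eliminating its block and plot leaves {A, D}.
Block 3, plot 2: eliminating its block and plot leaves {A, D}.
Block 3, plot 4: eliminating its block and plot leaves {A}.
Block 4, plot 1: eliminating its block and plot leaves {A, C}.
Block 4, plot 2: eliminating its block and plot leaves {A, B, C}.
Block 4, plot 3: eliminating its block and plot leaves {A, B}.
Enumerating the assignments across these blanks that avoid any block or plot repeat gives 4 completions.

4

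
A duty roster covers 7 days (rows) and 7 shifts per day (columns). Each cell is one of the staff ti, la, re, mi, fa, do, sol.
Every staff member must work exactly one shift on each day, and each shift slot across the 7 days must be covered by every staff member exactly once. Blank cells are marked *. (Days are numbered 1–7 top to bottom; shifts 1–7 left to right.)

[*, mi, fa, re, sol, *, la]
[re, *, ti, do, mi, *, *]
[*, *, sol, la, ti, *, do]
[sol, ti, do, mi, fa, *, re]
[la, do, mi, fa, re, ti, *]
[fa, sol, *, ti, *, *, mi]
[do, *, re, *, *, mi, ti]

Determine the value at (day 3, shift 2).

Day 1, shift 1: day 1 has {la, re, mi, fa, sol} and shift 1 has {la, re, fa, do, sol}, leaving only ti.
Day 1, shift 6: day 1 has {ti, la, re, mi, fa, sol} and shift 6 has {ti, mi}, leaving only do.
Day 3, shift 1: day 3 has {ti, la, do, sol} and shift 1 has {ti, la, re, fa, do, sol}, leaving only mi.
Day 4, shift 6: day 4 has {ti, re, mi, fa, do, sol} and shift 6 has {ti, mi, do}, leaving only la.
Day 5, shift 7: day 5 has {ti, la, re, mi, fa, do} and shift 7 has {ti, la, re, mi, do}, leaving only sol.
Day 2, shift 7: day 2 has {ti, re, mi, do} and shift 7 has {ti, la, re, mi, do, sol}, leaving only fa.
Day 2, shift 2: day 2 has {ti, re, mi, fa, do} and shift 2 has {ti, mi, do, sol}, leaving only la.
Day 2, shift 6: day 2 has {ti, la, re, mi, fa, do} and shift 6 has {ti, la, mi, do}, leaving only sol.
Day 6, shift 3: day 6 has {ti, mi, fa, sol} and shift 3 has {ti, re, mi, fa, do, sol}, leaving only la.
Day 6, shift 5: day 6 has {ti, la, mi, fa, sol} and shift 5 has {ti, re, mi, fa, sol}, leaving only do.
Day 6, shift 6: day 6 has {ti, la, mi, fa, do, sol} and shift 6 has {ti, la, mi, do, sol}, leaving only re.
Day 3, shift 6: day 3 has {ti, la, mi, do, sol} and shift 6 has {ti, la, re, mi, do, sol}, leaving only fa.
Day 3 already has {ti, la, mi, fa, do, sol} and shift 2 already has {ti, la, mi, do, sol}, so day 3, shift 2 must be re.

re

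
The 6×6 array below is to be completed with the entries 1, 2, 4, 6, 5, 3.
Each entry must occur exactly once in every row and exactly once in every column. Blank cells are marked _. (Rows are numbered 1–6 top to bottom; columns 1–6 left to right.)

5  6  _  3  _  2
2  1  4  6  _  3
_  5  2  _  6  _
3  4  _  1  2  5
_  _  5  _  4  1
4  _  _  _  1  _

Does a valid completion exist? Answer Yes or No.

No

Row 1, column 5: row 1 together with column 5 already contain {1, 2, 4, 6, 5, 3} — every symbol — so nothing can go there. The grid has no valid completion.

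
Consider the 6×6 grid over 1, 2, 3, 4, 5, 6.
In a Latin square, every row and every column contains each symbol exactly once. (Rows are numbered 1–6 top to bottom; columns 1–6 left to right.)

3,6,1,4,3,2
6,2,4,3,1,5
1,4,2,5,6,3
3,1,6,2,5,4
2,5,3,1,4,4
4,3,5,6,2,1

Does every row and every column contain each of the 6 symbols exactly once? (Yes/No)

Row 5 contains 4 twice (at columns 5 and 6); row 1 is also not a permutation.

No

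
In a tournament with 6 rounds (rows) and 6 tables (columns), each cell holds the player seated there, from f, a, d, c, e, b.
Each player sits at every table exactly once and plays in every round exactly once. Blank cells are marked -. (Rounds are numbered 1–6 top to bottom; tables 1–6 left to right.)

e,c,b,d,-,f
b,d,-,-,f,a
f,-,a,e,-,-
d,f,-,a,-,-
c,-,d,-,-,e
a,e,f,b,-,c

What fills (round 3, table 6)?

Round 1, table 5: round 1 has {f, d, c, e, b} and table 5 has {f}, leaving only a.
Round 2, table 4: round 2 has {f, a, d, b} and table 4 has {a, d, e, b}, leaving only c.
Round 2, table 3: round 2 has {f, a, d, c, b} and table 3 has {f, a, d, b}, leaving only e.
Round 3, table 2: round 3 has {f, a, e} and table 2 has {f, d, c, e}, leaving only b.
Round 3 already has {f, a, e, b} and table 6 already has {f, a, c, e}, so round 3, table 6 must be d.

d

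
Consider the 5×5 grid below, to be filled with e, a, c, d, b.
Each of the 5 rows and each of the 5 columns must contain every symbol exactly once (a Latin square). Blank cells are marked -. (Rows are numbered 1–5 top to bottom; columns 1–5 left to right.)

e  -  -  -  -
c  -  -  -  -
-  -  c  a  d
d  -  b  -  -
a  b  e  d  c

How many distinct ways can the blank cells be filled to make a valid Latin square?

Row 1, column 2: eliminating its row and column leaves {a, c, d}.
Row 1, column 3: eliminating its row and column leaves {a, d}.
Row 1, column 4: eliminating its row and column leaves {c, b}.
Row 1, column 5: eliminating its row and column leaves {a, b}.
Row 2, column 2: eliminating its row and column leaves {e, a, d}.
Row 2, column 3: eliminating its row and column leaves {a, d}.
Row 2, column 4: eliminating its row and column leaves {e, b}.
Row 2, column 5: eliminating its row and column leaves {e, a, b}.
Row 3, column 1: eliminating its row and column leaves {b}.
Row 3, column 2: eliminating its row and column leaves {e}.
Row 4, column 2: eliminating its row and column leaves {e, a, c}.
Row 4, column 4: eliminating its row and column leaves {e, c}.
Row 4, column 5: eliminating its row and column leaves {e, a}.
Enumerating the assignments across these blanks that avoid any row or column repeat gives 3 completions.

3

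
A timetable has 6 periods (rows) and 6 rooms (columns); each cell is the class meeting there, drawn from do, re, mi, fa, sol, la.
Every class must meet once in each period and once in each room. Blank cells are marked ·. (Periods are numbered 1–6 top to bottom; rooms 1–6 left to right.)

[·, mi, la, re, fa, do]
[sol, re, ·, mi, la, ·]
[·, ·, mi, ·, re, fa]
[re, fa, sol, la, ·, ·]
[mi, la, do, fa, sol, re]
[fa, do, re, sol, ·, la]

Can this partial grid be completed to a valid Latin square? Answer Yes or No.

Period 1, room 1: period 1 together with room 1 already contain {do, re, mi, fa, sol, la} — every symbol — so nothing can go there. The grid has no valid completion.

No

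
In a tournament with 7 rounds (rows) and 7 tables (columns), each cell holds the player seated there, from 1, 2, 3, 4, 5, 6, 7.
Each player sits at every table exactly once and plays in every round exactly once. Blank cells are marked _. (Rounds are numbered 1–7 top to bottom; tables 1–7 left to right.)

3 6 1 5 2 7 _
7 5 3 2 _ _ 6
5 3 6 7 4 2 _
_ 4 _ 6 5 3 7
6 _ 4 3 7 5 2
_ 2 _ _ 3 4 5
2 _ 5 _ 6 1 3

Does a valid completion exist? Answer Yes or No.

Round 2, table 6: round 2 together with table 6 already contain {1, 2, 3, 4, 5, 6, 7} — every symbol — so nothing can go there. The grid has no valid completion.

No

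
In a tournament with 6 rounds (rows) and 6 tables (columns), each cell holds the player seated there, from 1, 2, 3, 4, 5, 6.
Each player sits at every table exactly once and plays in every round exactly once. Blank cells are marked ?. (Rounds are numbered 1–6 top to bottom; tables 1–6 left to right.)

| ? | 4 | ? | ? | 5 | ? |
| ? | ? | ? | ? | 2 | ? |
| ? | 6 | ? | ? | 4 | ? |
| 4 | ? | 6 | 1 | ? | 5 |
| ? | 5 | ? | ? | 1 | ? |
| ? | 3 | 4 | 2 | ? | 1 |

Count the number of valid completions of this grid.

Round 1, table 1: eliminating its round and table leaves {1, 2, 3, 6}.
Round 1, table 3: eliminating its round and table leaves {1, 2, 3}.
Round 1, table 4: eliminating its round and table leaves {3, 6}.
Round 1, table 6: eliminating its round and table leaves {2, 3, 6}.
Round 2, table 1: eliminating its round and table leaves {1, 3, 5, 6}.
Round 2, table 2: eliminating its round and table leaves {1}.
Round 2, table 3: eliminating its round and table leaves {1, 3, 5}.
Round 2, table 4: eliminating its round and table leaves {3, 4, 5, 6}.
Round 2, table 6: eliminating its round and table leaves {3, 4, 6}.
Round 3, table 1: eliminating its round and table leaves {1, 2, 3, 5}.
Round 3, table 3: eliminating its round and table leaves {1, 2, 3, 5}.
Round 3, table 4: eliminating its round and table leaves {3, 5}.
Round 3, table 6: eliminating its round and table leaves {2, 3}.
Round 4, table 2: eliminating its round and table leaves {2}.
Round 4, table 5: eliminating its round and table leaves {3}.
Round 5, table 1: eliminating its round and table leaves {2, 3, 6}.
Round 5, table 3: eliminating its round and table leaves {2, 3}.
Round 5, table 4: eliminating its round and table leaves {3, 4, 6}.
Round 5, table 6: eliminating its round and table leaves {2, 3, 4, 6}.
Round 6, table 1: eliminating its round and table leaves {5, 6}.
Round 6, table 5: eliminating its round and table leaves {6}.
Enumerating the assignments across these blanks that avoid any round or table repeat gives 14 completions.

14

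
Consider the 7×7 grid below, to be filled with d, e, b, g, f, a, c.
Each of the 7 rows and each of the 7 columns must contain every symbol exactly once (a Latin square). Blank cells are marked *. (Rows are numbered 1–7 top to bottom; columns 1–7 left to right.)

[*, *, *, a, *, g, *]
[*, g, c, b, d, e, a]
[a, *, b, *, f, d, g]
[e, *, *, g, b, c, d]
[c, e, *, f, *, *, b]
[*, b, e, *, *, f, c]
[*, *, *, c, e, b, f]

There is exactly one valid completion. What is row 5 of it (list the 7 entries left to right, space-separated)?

c e d f g a b

Row 5, column 6: row 5 has {e, b, f, c} and column 6 has {d, e, b, g, f, c}, leaving only a.
Row 5, column 5: row 5 has {e, b, f, a, c} and column 5 has {d, e, b, f}, leaving only g.
Row 5, column 3: row 5 has {e, b, g, f, a, c} and column 3 has {e, b, c}, leaving only d.
So row 5 reads: c e d f g a b.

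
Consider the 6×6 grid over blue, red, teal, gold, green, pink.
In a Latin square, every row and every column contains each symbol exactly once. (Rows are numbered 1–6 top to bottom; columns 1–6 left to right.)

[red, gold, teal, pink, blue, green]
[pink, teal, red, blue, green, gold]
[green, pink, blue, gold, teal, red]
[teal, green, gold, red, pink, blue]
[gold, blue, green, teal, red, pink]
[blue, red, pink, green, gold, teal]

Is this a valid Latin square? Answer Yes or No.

Each row is a permutation of the 6 symbols, and so is each column.

Yes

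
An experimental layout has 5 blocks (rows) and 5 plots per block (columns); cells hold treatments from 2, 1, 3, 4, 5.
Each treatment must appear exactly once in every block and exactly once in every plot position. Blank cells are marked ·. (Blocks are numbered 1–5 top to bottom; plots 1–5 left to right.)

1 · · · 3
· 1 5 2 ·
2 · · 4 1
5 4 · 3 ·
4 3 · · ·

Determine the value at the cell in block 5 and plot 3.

Block 1, plot 4: block 1 has {1, 3} and plot 4 has {2, 3, 4}, leaving only 5.
Block 1, plot 2: block 1 has {1, 3, 5} and plot 2 has {1, 3, 4}, leaving only 2.
Block 1, plot 3: block 1 has {2, 1, 3, 5} and plot 3 has {5}, leaving only 4.
Block 2, plot 1: block 2 has {2, 1, 5} and plot 1 has {2, 1, 4, 5}, leaving only 3.
Block 2, plot 5: block 2 has {2, 1, 3, 5} and plot 5 has {1, 3}, leaving only 4.
Block 3, plot 2: block 3 has {2, 1, 4} and plot 2 has {2, 1, 3, 4}, leaving only 5.
Block 3, plot 3: block 3 has {2, 1, 4, 5} and plot 3 has {4, 5}, leaving only 3.
Block 4, plot 5: block 4 has {3, 4, 5} and plot 5 has {1, 3, 4}, leaving only 2.
Block 4, plot 3: block 4 has {2, 3, 4, 5} and plot 3 has {3, 4, 5}, leaving only 1.
Block 5 already has {3, 4} and plot 3 already has {1, 3, 4, 5}, so block 5, plot 3 must be 2.

2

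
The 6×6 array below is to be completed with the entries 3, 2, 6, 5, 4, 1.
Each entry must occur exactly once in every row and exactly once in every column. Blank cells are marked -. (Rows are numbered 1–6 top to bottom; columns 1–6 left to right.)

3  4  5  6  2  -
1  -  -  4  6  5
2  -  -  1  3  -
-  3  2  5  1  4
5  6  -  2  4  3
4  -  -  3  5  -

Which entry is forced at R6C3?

6

Row 1, column 6: row 1 has {3, 2, 6, 5, 4} and column 6 has {3, 5, 4}, leaving only 1.
Row 2, column 2: row 2 has {6, 5, 4, 1} and column 2 has {3, 6, 4}, leaving only 2.
Row 2, column 3: row 2 has {2, 6, 5, 4, 1} and column 3 has {2, 5}, leaving only 3.
Row 3, column 2: row 3 has {3, 2, 1} and column 2 has {3, 2, 6, 4}, leaving only 5.
Row 3, column 6: row 3 has {3, 2, 5, 1} and column 6 has {3, 5, 4, 1}, leaving only 6.
Row 3, column 3: row 3 has {3, 2, 6, 5, 1} and column 3 has {3, 2, 5}, leaving only 4.
Row 4, column 1: row 4 has {3, 2, 5, 4, 1} and column 1 has {3, 2, 5, 4, 1}, leaving only 6.
Row 5, column 3: row 5 has {3, 2, 6, 5, 4} and column 3 has {3, 2, 5, 4}, leaving only 1.
Row 6 already has {3, 5, 4} and column 3 already has {3, 2, 5, 4, 1}, so row 6, column 3 must be 6.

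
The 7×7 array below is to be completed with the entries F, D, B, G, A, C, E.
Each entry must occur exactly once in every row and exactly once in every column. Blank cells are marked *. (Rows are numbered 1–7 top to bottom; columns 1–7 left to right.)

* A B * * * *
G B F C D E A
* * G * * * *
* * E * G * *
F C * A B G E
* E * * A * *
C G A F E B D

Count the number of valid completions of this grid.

11

Row 1, column 1: eliminating its row and column leaves {D, E}.
Row 1, column 4: eliminating its row and column leaves {D, G, E}.
Row 1, column 5: eliminating its row and column leaves {F, C}.
Row 1, column 6: eliminating its row and column leaves {F, D, C}.
Row 1, column 7: eliminating its row and column leaves {F, G, C}.
Row 3, column 1: eliminating its row and column leaves {D, B, A, E}.
Row 3, column 2: eliminating its row and column leaves {F, D}.
Row 3, column 4: eliminating its row and column leaves {D, B, E}.
Row 3, column 5: eliminating its row and column leaves {F, C}.
Row 3, column 6: eliminating its row and column leaves {F, D, A, C}.
Row 3, column 7: eliminating its row and column leaves {F, B, C}.
Row 4, column 1: eliminating its row and column leaves {D, B, A}.
Row 4, column 2: eliminating its row and column leaves {F, D}.
Row 4, column 4: eliminating its row and column leaves {D, B}.
Row 4, column 6: eliminating its row and column leaves {F, D, A, C}.
Row 4, column 7: eliminating its row and column leaves {F, B, C}.
Row 5, column 3: eliminating its row and column leaves {D}.
Row 6, column 1: eliminating its row and column leaves {D, B}.
Row 6, column 3: eliminating its row and column leaves {D, C}.
Row 6, column 4: eliminating its row and column leaves {D, B, G}.
Row 6, column 6: eliminating its row and column leaves {F, D, C}.
Row 6, column 7: eliminating its row and column leaves {F, B, G, C}.
Enumerating the assignments across these blanks that avoid any row or column repeat gives 11 completions.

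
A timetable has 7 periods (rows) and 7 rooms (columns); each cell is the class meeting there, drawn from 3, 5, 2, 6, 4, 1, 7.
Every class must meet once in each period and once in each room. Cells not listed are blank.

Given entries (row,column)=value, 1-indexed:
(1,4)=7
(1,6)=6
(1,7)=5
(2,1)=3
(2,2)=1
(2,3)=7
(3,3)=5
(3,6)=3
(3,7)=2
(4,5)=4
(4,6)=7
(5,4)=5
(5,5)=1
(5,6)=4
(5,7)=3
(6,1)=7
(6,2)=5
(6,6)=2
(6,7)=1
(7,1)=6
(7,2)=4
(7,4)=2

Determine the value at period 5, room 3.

6

Period 2, room 6: period 2 has {3, 1, 7} and room 6 has {3, 2, 6, 4, 7}, leaving only 5.
Period 4, room 7: period 4 has {4, 7} and room 7 has {3, 5, 2, 1}, leaving only 6.
Period 2, room 7: period 2 has {3, 5, 1, 7} and room 7 has {3, 5, 2, 6, 1}, leaving only 4.
Period 2, room 4: period 2 has {3, 5, 4, 1, 7} and room 4 has {5, 2, 7}, leaving only 6.
Period 2, room 5: period 2 has {3, 5, 6, 4, 1, 7} and room 5 has {4, 1}, leaving only 2.
Period 1, room 5: period 1 has {5, 6, 7} and room 5 has {2, 4, 1}, leaving only 3.
Period 1, room 2: period 1 has {3, 5, 6, 7} and room 2 has {5, 4, 1}, leaving only 2.
Period 4, room 2: period 4 has {6, 4, 7} and room 2 has {5, 2, 4, 1}, leaving only 3.
Period 4, room 4: period 4 has {3, 6, 4, 7} and room 4 has {5, 2, 6, 7}, leaving only 1.
Period 3, room 4: period 3 has {3, 5, 2} and room 4 has {5, 2, 6, 1, 7}, leaving only 4.
Period 3, room 1: period 3 has {3, 5, 2, 4} and room 1 has {3, 6, 7}, leaving only 1.
Period 1, room 1: period 1 has {3, 5, 2, 6, 7} and room 1 has {3, 6, 1, 7}, leaving only 4.
Period 1, room 3: period 1 has {3, 5, 2, 6, 4, 7} and room 3 has {5, 7}, leaving only 1.
Period 4, room 3: period 4 has {3, 6, 4, 1, 7} and room 3 has {5, 1, 7}, leaving only 2.
Period 5 already has {3, 5, 4, 1} and room 3 already has {5, 2, 1, 7}, so period 5, room 3 must be 6.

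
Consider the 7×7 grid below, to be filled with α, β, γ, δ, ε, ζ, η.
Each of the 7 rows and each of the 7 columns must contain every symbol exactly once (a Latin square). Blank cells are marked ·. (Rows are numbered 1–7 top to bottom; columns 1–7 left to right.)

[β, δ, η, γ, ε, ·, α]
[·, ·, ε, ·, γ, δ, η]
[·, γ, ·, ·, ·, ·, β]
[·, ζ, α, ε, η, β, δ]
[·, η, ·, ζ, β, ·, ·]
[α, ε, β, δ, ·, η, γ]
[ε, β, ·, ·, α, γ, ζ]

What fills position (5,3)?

γ

Row 1, column 6: row 1 has {α, β, γ, δ, ε, η} and column 6 has {β, γ, δ, η}, leaving only ζ.
Row 2, column 1: row 2 has {γ, δ, ε, η} and column 1 has {α, β, ε}, leaving only ζ.
Row 2, column 2: row 2 has {γ, δ, ε, ζ, η} and column 2 has {β, γ, δ, ε, ζ, η}, leaving only α.
Row 2, column 4: row 2 has {α, γ, δ, ε, ζ, η} and column 4 has {γ, δ, ε, ζ}, leaving only β.
Row 4, column 1: row 4 has {α, β, δ, ε, ζ, η} and column 1 has {α, β, ε, ζ}, leaving only γ.
Row 5, column 1: row 5 has {β, ζ, η} and column 1 has {α, β, γ, ε, ζ}, leaving only δ.
Row 5 already has {β, δ, ζ, η} and column 3 already has {α, β, ε, η}, so row 5, column 3 must be γ.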